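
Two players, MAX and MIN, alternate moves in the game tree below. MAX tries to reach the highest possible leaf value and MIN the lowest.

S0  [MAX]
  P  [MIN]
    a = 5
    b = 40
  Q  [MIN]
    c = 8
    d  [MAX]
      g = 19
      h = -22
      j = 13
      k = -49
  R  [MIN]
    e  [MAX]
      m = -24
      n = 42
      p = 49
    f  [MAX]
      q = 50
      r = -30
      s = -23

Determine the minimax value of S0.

P (MIN): min(5, 40) = 5
d (MAX): max(19, -22, 13, -49) = 19
Q (MIN): min(8, 19) = 8
e (MAX): max(-24, 42, 49) = 49
f (MAX): max(50, -30, -23) = 50
R (MIN): min(49, 50) = 49
S0 (MAX): max(5, 8, 49) = 49

49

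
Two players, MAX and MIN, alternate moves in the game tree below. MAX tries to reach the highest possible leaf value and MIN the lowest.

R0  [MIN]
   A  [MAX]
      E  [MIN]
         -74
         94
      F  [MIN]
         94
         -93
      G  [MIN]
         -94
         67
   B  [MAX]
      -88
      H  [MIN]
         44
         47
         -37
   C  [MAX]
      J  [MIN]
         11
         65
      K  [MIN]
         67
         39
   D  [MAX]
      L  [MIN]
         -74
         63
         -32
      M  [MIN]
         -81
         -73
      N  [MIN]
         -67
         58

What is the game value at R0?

-74

E (MIN): min(-74, 94) = -74
F (MIN): min(94, -93) = -93
G (MIN): min(-94, 67) = -94
A (MAX): max(-74, -93, -94) = -74
H (MIN): min(44, 47, -37) = -37
B (MAX): max(-88, -37) = -37
J (MIN): min(11, 65) = 11
K (MIN): min(67, 39) = 39
C (MAX): max(11, 39) = 39
L (MIN): min(-74, 63, -32) = -74
M (MIN): min(-81, -73) = -81
N (MIN): min(-67, 58) = -67
D (MAX): max(-74, -81, -67) = -67
R0 (MIN): min(-74, -37, 39, -67) = -74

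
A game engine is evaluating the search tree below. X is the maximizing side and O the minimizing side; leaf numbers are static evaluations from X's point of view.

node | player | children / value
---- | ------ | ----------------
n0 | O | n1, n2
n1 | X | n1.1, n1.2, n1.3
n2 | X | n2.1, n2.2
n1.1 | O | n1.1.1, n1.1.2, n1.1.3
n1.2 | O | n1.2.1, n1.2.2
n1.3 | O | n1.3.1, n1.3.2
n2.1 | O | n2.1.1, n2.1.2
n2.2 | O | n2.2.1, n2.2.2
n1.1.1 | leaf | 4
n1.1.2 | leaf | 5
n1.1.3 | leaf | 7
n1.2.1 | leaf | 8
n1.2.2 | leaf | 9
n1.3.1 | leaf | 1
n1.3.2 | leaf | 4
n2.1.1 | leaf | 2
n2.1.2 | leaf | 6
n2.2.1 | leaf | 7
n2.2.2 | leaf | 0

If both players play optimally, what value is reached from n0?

2

n1.1 (O): min(4, 5, 7) = 4
n1.2 (O): min(8, 9) = 8
n1.3 (O): min(1, 4) = 1
n1 (X): max(4, 8, 1) = 8
n2.1 (O): min(2, 6) = 2
n2.2 (O): min(7, 0) = 0
n2 (X): max(2, 0) = 2
n0 (O): min(8, 2) = 2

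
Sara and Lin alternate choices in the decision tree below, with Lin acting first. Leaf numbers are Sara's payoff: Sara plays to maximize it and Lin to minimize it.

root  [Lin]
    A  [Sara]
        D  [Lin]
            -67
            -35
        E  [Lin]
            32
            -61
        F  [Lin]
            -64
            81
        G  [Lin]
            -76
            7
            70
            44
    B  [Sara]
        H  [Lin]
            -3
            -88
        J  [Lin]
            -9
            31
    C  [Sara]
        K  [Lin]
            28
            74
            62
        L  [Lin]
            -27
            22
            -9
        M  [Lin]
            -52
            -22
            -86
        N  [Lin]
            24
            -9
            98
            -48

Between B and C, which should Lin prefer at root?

H (Lin): min(-3, -88) = -88
J (Lin): min(-9, 31) = -9
B (Sara): max(-88, -9) = -9
K (Lin): min(28, 74, 62) = 28
L (Lin): min(-27, 22, -9) = -27
M (Lin): min(-52, -22, -86) = -86
N (Lin): min(24, -9, 98, -48) = -48
C (Sara): max(28, -27, -86, -48) = 28
Lin prefers the lower value; B=-9, C=28. B is better since -9 < 28.

B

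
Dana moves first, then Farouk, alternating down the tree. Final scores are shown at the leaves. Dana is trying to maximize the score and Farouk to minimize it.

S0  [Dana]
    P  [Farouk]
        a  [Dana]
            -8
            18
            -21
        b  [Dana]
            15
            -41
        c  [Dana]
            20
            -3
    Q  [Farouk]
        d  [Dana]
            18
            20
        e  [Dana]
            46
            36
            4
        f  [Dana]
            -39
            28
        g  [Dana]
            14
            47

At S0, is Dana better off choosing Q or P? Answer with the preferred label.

d (Dana): max(18, 20) = 20
e (Dana): max(46, 36, 4) = 46
f (Dana): max(-39, 28) = 28
g (Dana): max(14, 47) = 47
Q (Farouk): min(20, 46, 28, 47) = 20
a (Dana): max(-8, 18, -21) = 18
b (Dana): max(15, -41) = 15
c (Dana): max(20, -3) = 20
P (Farouk): min(18, 15, 20) = 15
Dana prefers the higher value; Q=20, P=15. Q is better since 20 > 15.

Q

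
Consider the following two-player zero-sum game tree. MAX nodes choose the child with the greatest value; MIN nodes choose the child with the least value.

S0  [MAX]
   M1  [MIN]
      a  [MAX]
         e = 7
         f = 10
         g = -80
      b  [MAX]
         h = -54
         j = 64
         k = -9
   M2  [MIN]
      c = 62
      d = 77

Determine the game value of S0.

a (MAX): max(7, 10, -80) = 10
b (MAX): max(-54, 64, -9) = 64
M1 (MIN): min(10, 64) = 10
M2 (MIN): min(62, 77) = 62
S0 (MAX): max(10, 62) = 62

62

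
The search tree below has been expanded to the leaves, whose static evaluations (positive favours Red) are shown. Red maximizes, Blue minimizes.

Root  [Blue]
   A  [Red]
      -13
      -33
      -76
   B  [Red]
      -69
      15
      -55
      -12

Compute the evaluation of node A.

-13

A (Red): max(-13, -33, -76) = -13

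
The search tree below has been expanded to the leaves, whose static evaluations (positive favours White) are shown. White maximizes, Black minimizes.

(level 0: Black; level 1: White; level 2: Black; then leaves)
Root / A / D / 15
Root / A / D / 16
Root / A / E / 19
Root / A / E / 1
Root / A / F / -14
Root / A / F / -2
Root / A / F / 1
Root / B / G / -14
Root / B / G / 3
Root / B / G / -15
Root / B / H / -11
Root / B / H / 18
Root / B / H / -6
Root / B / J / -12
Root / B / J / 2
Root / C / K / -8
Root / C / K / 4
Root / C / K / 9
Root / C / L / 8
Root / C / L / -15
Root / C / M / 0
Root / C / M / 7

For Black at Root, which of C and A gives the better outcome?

C

K (Black): min(-8, 4, 9) = -8
L (Black): min(8, -15) = -15
M (Black): min(0, 7) = 0
C (White): max(-8, -15, 0) = 0
D (Black): min(15, 16) = 15
E (Black): min(19, 1) = 1
F (Black): min(-14, -2, 1) = -14
A (White): max(15, 1, -14) = 15
Black prefers the lower value; C=0, A=15. C is better since 0 < 15.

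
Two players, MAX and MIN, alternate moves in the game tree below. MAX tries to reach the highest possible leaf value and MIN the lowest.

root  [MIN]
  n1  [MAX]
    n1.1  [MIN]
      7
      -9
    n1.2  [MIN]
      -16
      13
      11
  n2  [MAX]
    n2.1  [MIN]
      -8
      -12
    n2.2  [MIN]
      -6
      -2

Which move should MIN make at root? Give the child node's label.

n1.1 (MIN): min(7, -9) = -9
n1.2 (MIN): min(-16, 13, 11) = -16
n1 (MAX): max(-9, -16) = -9
n2.1 (MIN): min(-8, -12) = -12
n2.2 (MIN): min(-6, -2) = -6
n2 (MAX): max(-12, -6) = -6
root (MIN): min(-9, -6) = -9
MIN at root wants the lowest of {n1=-9, n2=-6}, so chooses n1.

n1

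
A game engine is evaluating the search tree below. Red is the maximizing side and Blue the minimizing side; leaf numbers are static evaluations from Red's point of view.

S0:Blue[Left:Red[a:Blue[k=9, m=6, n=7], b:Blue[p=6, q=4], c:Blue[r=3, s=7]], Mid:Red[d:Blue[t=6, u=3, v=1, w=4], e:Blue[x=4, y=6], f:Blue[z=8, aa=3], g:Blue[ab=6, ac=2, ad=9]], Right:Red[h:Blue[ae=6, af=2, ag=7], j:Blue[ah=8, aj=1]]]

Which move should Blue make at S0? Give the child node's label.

a (Blue): min(9, 6, 7) = 6
b (Blue): min(6, 4) = 4
c (Blue): min(3, 7) = 3
Left (Red): max(6, 4, 3) = 6
d (Blue): min(6, 3, 1, 4) = 1
e (Blue): min(4, 6) = 4
f (Blue): min(8, 3) = 3
g (Blue): min(6, 2, 9) = 2
Mid (Red): max(1, 4, 3, 2) = 4
h (Blue): min(6, 2, 7) = 2
j (Blue): min(8, 1) = 1
Right (Red): max(2, 1) = 2
S0 (Blue): min(6, 4, 2) = 2
Blue at S0 wants the lowest of {Left=6, Mid=4, Right=2}, so chooses Right.

Right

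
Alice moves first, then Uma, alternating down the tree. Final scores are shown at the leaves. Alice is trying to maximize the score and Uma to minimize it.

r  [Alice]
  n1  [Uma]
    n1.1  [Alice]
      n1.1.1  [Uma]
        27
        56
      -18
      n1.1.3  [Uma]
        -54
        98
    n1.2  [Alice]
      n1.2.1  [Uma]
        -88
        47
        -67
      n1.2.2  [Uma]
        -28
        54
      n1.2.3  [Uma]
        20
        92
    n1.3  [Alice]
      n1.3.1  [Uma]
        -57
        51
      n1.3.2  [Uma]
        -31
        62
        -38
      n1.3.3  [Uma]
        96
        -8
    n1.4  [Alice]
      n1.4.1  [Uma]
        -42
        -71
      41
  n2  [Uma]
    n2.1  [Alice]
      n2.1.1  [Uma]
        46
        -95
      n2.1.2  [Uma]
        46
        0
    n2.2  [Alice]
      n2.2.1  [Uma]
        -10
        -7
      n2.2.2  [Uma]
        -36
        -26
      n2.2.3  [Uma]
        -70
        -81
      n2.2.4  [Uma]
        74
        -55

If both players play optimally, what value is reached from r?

n1.1.1 (Uma): min(27, 56) = 27
n1.1.3 (Uma): min(-54, 98) = -54
n1.1 (Alice): max(27, -18, -54) = 27
n1.2.1 (Uma): min(-88, 47, -67) = -88
n1.2.2 (Uma): min(-28, 54) = -28
n1.2.3 (Uma): min(20, 92) = 20
n1.2 (Alice): max(-88, -28, 20) = 20
n1.3.1 (Uma): min(-57, 51) = -57
n1.3.2 (Uma): min(-31, 62, -38) = -38
n1.3.3 (Uma): min(96, -8) = -8
n1.3 (Alice): max(-57, -38, -8) = -8
n1.4.1 (Uma): min(-42, -71) = -71
n1.4 (Alice): max(-71, 41) = 41
n1 (Uma): min(27, 20, -8, 41) = -8
n2.1.1 (Uma): min(46, -95) = -95
n2.1.2 (Uma): min(46, 0) = 0
n2.1 (Alice): max(-95, 0) = 0
n2.2.1 (Uma): min(-10, -7) = -10
n2.2.2 (Uma): min(-36, -26) = -36
n2.2.3 (Uma): min(-70, -81) = -81
n2.2.4 (Uma): min(74, -55) = -55
n2.2 (Alice): max(-10, -36, -81, -55) = -10
n2 (Uma): min(0, -10) = -10
r (Alice): max(-8, -10) = -8

-8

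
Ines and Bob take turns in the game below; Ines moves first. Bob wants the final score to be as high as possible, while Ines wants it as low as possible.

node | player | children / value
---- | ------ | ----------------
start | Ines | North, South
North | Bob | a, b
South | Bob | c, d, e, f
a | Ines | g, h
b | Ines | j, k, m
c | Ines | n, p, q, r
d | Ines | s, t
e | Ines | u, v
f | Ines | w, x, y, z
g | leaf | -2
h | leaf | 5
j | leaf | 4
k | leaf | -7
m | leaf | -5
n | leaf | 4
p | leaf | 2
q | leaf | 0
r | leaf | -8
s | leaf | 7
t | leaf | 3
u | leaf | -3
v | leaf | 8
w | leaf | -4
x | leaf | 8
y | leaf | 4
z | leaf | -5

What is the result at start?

a (Ines): min(-2, 5) = -2
b (Ines): min(4, -7, -5) = -7
North (Bob): max(-2, -7) = -2
c (Ines): min(4, 2, 0, -8) = -8
d (Ines): min(7, 3) = 3
e (Ines): min(-3, 8) = -3
f (Ines): min(-4, 8, 4, -5) = -5
South (Bob): max(-8, 3, -3, -5) = 3
start (Ines): min(-2, 3) = -2

-2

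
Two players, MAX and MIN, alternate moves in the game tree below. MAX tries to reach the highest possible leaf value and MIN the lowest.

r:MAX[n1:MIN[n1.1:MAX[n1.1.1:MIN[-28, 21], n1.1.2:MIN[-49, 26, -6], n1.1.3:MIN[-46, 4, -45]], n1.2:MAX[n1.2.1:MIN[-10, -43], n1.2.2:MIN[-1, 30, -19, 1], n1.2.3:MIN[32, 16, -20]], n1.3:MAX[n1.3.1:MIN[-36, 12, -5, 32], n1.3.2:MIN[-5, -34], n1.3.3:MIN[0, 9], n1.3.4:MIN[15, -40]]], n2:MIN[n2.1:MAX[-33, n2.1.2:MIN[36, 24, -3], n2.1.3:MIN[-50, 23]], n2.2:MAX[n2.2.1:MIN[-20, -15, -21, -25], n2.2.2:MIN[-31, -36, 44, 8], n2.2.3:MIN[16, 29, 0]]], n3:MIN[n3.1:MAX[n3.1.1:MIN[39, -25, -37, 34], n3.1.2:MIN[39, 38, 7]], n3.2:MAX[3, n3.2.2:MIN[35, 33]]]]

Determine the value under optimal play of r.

n1.1.1 (MIN): min(-28, 21) = -28
n1.1.2 (MIN): min(-49, 26, -6) = -49
n1.1.3 (MIN): min(-46, 4, -45) = -46
n1.1 (MAX): max(-28, -49, -46) = -28
n1.2.1 (MIN): min(-10, -43) = -43
n1.2.2 (MIN): min(-1, 30, -19, 1) = -19
n1.2.3 (MIN): min(32, 16, -20) = -20
n1.2 (MAX): max(-43, -19, -20) = -19
n1.3.1 (MIN): min(-36, 12, -5, 32) = -36
n1.3.2 (MIN): min(-5, -34) = -34
n1.3.3 (MIN): min(0, 9) = 0
n1.3.4 (MIN): min(15, -40) = -40
n1.3 (MAX): max(-36, -34, 0, -40) = 0
n1 (MIN): min(-28, -19, 0) = -28
n2.1.2 (MIN): min(36, 24, -3) = -3
n2.1.3 (MIN): min(-50, 23) = -50
n2.1 (MAX): max(-33, -3, -50) = -3
n2.2.1 (MIN): min(-20, -15, -21, -25) = -25
n2.2.2 (MIN): min(-31, -36, 44, 8) = -36
n2.2.3 (MIN): min(16, 29, 0) = 0
n2.2 (MAX): max(-25, -36, 0) = 0
n2 (MIN): min(-3, 0) = -3
n3.1.1 (MIN): min(39, -25, -37, 34) = -37
n3.1.2 (MIN): min(39, 38, 7) = 7
n3.1 (MAX): max(-37, 7) = 7
n3.2.2 (MIN): min(35, 33) = 33
n3.2 (MAX): max(3, 33) = 33
n3 (MIN): min(7, 33) = 7
r (MAX): max(-28, -3, 7) = 7

7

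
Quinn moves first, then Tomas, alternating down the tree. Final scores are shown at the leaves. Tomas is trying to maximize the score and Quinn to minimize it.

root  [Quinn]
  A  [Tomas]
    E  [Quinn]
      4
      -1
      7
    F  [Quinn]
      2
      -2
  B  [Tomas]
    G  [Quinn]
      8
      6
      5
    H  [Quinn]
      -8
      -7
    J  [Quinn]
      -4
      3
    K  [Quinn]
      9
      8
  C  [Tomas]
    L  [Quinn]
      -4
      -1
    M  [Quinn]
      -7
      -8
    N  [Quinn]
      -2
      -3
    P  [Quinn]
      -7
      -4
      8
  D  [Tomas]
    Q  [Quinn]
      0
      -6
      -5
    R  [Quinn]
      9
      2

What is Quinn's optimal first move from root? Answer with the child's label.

C

E (Quinn): min(4, -1, 7) = -1
F (Quinn): min(2, -2) = -2
A (Tomas): max(-1, -2) = -1
G (Quinn): min(8, 6, 5) = 5
H (Quinn): min(-8, -7) = -8
J (Quinn): min(-4, 3) = -4
K (Quinn): min(9, 8) = 8
B (Tomas): max(5, -8, -4, 8) = 8
L (Quinn): min(-4, -1) = -4
M (Quinn): min(-7, -8) = -8
N (Quinn): min(-2, -3) = -3
P (Quinn): min(-7, -4, 8) = -7
C (Tomas): max(-4, -8, -3, -7) = -3
Q (Quinn): min(0, -6, -5) = -6
R (Quinn): min(9, 2) = 2
D (Tomas): max(-6, 2) = 2
root (Quinn): min(-1, 8, -3, 2) = -3
Quinn at root wants the lowest of {A=-1, B=8, C=-3, D=2}, so chooses C.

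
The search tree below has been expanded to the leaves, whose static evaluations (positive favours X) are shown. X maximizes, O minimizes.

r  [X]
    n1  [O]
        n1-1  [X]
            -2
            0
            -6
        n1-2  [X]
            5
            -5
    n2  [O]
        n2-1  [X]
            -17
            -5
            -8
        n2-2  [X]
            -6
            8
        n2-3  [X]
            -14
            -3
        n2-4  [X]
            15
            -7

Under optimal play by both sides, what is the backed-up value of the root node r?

0

n1-1 (X): max(-2, 0, -6) = 0
n1-2 (X): max(5, -5) = 5
n1 (O): min(0, 5) = 0
n2-1 (X): max(-17, -5, -8) = -5
n2-2 (X): max(-6, 8) = 8
n2-3 (X): max(-14, -3) = -3
n2-4 (X): max(15, -7) = 15
n2 (O): min(-5, 8, -3, 15) = -5
r (X): max(0, -5) = 0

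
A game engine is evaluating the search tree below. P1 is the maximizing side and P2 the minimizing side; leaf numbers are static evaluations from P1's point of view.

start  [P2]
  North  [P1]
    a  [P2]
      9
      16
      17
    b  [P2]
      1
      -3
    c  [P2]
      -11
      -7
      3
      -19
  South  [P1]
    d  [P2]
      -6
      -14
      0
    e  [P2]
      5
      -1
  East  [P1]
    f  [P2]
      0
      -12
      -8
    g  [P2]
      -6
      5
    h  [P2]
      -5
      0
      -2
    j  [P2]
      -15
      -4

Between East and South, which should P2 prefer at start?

f (P2): min(0, -12, -8) = -12
g (P2): min(-6, 5) = -6
h (P2): min(-5, 0, -2) = -5
j (P2): min(-15, -4) = -15
East (P1): max(-12, -6, -5, -15) = -5
d (P2): min(-6, -14, 0) = -14
e (P2): min(5, -1) = -1
South (P1): max(-14, -1) = -1
P2 prefers the lower value; East=-5, South=-1. East is better since -5 < -1.

East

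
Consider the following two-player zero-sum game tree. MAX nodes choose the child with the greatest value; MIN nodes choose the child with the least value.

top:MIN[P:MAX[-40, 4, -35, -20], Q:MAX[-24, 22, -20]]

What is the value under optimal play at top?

P (MAX): max(-40, 4, -35, -20) = 4
Q (MAX): max(-24, 22, -20) = 22
top (MIN): min(4, 22) = 4

4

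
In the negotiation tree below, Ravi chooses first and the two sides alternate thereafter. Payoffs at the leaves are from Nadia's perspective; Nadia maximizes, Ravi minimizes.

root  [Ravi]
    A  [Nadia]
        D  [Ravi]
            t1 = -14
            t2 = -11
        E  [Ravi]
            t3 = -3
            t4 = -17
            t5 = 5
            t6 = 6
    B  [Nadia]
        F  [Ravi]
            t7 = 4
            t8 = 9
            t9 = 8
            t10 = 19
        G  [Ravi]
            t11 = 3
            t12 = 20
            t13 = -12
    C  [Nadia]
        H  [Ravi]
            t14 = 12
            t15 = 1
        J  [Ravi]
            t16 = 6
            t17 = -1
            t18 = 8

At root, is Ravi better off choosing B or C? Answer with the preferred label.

C

F (Ravi): min(4, 9, 8, 19) = 4
G (Ravi): min(3, 20, -12) = -12
B (Nadia): max(4, -12) = 4
H (Ravi): min(12, 1) = 1
J (Ravi): min(6, -1, 8) = -1
C (Nadia): max(1, -1) = 1
Ravi prefers the lower value; B=4, C=1. C is better since 1 < 4.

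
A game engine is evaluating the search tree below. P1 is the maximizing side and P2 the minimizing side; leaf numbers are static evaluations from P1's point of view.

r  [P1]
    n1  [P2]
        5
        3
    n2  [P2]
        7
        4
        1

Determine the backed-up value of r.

n1 (P2): min(5, 3) = 3
n2 (P2): min(7, 4, 1) = 1
r (P1): max(3, 1) = 3

3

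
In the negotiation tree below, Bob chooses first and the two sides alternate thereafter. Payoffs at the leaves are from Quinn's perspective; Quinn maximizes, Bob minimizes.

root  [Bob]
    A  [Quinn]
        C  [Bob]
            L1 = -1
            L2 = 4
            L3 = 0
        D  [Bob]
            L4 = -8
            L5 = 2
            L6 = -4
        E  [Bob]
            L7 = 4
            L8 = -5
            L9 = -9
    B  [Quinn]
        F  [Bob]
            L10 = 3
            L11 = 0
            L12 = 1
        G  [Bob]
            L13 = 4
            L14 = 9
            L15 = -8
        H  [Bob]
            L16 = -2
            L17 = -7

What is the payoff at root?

-1

C (Bob): min(-1, 4, 0) = -1
D (Bob): min(-8, 2, -4) = -8
E (Bob): min(4, -5, -9) = -9
A (Quinn): max(-1, -8, -9) = -1
F (Bob): min(3, 0, 1) = 0
G (Bob): min(4, 9, -8) = -8
H (Bob): min(-2, -7) = -7
B (Quinn): max(0, -8, -7) = 0
root (Bob): min(-1, 0) = -1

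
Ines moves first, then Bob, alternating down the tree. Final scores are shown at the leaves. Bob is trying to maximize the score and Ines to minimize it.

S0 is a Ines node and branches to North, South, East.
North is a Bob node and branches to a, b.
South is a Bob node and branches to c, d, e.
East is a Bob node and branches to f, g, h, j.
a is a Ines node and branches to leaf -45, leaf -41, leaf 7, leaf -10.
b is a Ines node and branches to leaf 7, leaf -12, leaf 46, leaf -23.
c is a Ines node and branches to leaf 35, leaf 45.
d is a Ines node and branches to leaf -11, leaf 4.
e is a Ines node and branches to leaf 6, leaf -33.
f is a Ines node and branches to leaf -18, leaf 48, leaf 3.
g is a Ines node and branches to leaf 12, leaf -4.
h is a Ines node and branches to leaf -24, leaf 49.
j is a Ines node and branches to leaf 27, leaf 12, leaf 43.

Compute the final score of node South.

c (Ines): min(35, 45) = 35
d (Ines): min(-11, 4) = -11
e (Ines): min(6, -33) = -33
South (Bob): max(35, -11, -33) = 35

35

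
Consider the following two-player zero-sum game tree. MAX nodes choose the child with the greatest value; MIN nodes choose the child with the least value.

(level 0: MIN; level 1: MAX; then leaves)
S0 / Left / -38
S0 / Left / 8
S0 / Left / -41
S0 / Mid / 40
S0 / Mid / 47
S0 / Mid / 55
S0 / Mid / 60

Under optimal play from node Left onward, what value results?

8

Left (MAX): max(-38, 8, -41) = 8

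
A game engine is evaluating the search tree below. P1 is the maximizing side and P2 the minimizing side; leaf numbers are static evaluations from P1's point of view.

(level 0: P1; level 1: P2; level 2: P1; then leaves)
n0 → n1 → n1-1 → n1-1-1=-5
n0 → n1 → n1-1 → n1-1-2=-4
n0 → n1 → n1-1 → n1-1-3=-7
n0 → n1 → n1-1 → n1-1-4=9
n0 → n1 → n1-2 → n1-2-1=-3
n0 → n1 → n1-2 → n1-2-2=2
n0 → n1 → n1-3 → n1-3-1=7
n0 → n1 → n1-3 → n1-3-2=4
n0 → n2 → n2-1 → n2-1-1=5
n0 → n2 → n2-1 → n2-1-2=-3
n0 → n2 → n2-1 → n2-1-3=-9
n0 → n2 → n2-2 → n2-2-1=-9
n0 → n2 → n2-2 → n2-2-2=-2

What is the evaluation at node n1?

n1-1 (P1): max(-5, -4, -7, 9) = 9
n1-2 (P1): max(-3, 2) = 2
n1-3 (P1): max(7, 4) = 7
n1 (P2): min(9, 2, 7) = 2

2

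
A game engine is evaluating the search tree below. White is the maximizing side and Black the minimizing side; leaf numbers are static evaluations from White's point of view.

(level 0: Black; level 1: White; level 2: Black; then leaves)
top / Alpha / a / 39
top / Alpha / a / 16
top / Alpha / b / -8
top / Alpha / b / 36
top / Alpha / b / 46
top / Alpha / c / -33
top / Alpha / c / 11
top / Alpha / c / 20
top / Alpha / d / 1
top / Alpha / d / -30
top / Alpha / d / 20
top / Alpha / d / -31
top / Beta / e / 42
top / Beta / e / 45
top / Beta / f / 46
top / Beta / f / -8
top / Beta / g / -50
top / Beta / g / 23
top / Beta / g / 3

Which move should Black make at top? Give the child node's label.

Alpha

a (Black): min(39, 16) = 16
b (Black): min(-8, 36, 46) = -8
c (Black): min(-33, 11, 20) = -33
d (Black): min(1, -30, 20, -31) = -31
Alpha (White): max(16, -8, -33, -31) = 16
e (Black): min(42, 45) = 42
f (Black): min(46, -8) = -8
g (Black): min(-50, 23, 3) = -50
Beta (White): max(42, -8, -50) = 42
top (Black): min(16, 42) = 16
Black at top wants the lowest of {Alpha=16, Beta=42}, so chooses Alpha.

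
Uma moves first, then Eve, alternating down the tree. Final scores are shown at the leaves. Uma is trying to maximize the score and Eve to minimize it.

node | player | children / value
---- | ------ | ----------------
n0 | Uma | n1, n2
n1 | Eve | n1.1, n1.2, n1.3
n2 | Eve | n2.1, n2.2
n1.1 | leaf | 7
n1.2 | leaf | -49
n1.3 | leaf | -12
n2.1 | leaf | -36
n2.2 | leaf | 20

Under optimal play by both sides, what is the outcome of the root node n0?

-36

n1 (Eve): min(7, -49, -12) = -49
n2 (Eve): min(-36, 20) = -36
n0 (Uma): max(-49, -36) = -36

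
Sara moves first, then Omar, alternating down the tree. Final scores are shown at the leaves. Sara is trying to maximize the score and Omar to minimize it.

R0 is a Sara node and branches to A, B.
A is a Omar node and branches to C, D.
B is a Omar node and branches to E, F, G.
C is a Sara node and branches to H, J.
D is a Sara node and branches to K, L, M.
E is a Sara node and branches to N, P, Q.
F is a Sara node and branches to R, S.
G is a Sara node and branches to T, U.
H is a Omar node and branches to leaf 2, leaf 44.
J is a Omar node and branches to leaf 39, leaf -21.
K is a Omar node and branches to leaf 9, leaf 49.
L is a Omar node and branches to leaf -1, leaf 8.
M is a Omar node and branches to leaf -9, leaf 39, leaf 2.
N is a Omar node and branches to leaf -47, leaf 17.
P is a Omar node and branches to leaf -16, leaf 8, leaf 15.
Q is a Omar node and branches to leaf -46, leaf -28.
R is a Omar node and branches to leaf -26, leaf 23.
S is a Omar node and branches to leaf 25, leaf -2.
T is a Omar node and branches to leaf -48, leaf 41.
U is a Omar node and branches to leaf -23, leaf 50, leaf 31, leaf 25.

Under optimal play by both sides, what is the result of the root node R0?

H (Omar): min(2, 44) = 2
J (Omar): min(39, -21) = -21
C (Sara): max(2, -21) = 2
K (Omar): min(9, 49) = 9
L (Omar): min(-1, 8) = -1
M (Omar): min(-9, 39, 2) = -9
D (Sara): max(9, -1, -9) = 9
A (Omar): min(2, 9) = 2
N (Omar): min(-47, 17) = -47
P (Omar): min(-16, 8, 15) = -16
Q (Omar): min(-46, -28) = -46
E (Sara): max(-47, -16, -46) = -16
R (Omar): min(-26, 23) = -26
S (Omar): min(25, -2) = -2
F (Sara): max(-26, -2) = -2
T (Omar): min(-48, 41) = -48
U (Omar): min(-23, 50, 31, 25) = -23
G (Sara): max(-48, -23) = -23
B (Omar): min(-16, -2, -23) = -23
R0 (Sara): max(2, -23) = 2

2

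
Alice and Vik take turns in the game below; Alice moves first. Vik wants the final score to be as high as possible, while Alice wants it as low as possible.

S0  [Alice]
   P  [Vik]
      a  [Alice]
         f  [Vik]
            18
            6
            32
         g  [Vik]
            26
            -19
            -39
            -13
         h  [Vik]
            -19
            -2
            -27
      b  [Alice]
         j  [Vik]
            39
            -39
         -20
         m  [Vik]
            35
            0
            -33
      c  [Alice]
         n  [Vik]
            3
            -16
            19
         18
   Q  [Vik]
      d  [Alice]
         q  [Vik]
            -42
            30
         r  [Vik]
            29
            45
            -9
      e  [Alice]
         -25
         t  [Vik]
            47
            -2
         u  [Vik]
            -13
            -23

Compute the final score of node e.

t (Vik): max(47, -2) = 47
u (Vik): max(-13, -23) = -13
e (Alice): min(-25, 47, -13) = -25

-25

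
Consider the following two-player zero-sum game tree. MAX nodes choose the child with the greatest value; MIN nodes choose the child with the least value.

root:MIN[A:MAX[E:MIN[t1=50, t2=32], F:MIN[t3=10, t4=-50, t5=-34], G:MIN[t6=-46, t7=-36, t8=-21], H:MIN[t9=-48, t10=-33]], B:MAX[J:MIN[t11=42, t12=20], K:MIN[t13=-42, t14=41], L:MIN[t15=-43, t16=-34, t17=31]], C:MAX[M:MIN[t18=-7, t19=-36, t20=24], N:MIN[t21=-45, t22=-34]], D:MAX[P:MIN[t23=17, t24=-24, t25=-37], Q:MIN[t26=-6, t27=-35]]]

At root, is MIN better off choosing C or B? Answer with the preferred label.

C

M (MIN): min(-7, -36, 24) = -36
N (MIN): min(-45, -34) = -45
C (MAX): max(-36, -45) = -36
J (MIN): min(42, 20) = 20
K (MIN): min(-42, 41) = -42
L (MIN): min(-43, -34, 31) = -43
B (MAX): max(20, -42, -43) = 20
MIN prefers the lower value; C=-36, B=20. C is better since -36 < 20.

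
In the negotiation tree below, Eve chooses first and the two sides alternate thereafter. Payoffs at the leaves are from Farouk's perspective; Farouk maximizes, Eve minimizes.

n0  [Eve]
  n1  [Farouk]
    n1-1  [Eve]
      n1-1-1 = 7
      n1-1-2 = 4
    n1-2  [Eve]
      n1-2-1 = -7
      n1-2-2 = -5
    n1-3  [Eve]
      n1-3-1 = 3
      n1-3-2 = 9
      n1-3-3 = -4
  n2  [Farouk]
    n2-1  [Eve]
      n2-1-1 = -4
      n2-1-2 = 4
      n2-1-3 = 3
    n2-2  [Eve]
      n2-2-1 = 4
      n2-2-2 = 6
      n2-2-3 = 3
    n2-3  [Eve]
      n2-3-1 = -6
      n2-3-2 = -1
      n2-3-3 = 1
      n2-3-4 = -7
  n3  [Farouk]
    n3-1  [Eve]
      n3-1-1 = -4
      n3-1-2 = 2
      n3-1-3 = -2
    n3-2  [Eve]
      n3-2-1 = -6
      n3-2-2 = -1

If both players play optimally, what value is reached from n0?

n1-1 (Eve): min(7, 4) = 4
n1-2 (Eve): min(-7, -5) = -7
n1-3 (Eve): min(3, 9, -4) = -4
n1 (Farouk): max(4, -7, -4) = 4
n2-1 (Eve): min(-4, 4, 3) = -4
n2-2 (Eve): min(4, 6, 3) = 3
n2-3 (Eve): min(-6, -1, 1, -7) = -7
n2 (Farouk): max(-4, 3, -7) = 3
n3-1 (Eve): min(-4, 2, -2) = -4
n3-2 (Eve): min(-6, -1) = -6
n3 (Farouk): max(-4, -6) = -4
n0 (Eve): min(4, 3, -4) = -4

-4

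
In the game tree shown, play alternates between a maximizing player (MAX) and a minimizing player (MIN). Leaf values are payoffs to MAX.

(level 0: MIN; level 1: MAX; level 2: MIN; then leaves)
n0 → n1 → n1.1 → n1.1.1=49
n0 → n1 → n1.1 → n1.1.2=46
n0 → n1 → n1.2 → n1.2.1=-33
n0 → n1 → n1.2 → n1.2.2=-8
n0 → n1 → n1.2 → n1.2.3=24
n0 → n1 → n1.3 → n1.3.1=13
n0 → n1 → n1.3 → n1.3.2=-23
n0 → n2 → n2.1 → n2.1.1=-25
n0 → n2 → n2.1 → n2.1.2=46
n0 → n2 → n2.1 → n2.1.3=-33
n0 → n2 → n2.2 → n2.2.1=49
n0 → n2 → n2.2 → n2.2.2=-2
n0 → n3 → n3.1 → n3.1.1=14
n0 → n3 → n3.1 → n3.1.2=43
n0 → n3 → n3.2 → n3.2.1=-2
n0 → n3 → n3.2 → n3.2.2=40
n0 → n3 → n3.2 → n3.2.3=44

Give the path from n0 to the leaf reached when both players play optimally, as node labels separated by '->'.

n0 -> n2 -> n2.2 -> n2.2.2

n1.1 (MIN): min(49, 46) = 46
n1.2 (MIN): min(-33, -8, 24) = -33
n1.3 (MIN): min(13, -23) = -23
n1 (MAX): max(46, -33, -23) = 46
n2.1 (MIN): min(-25, 46, -33) = -33
n2.2 (MIN): min(49, -2) = -2
n2 (MAX): max(-33, -2) = -2
n3.1 (MIN): min(14, 43) = 14
n3.2 (MIN): min(-2, 40, 44) = -2
n3 (MAX): max(14, -2) = 14
n0 (MIN): min(46, -2, 14) = -2
At n0, MIN picks n2 (lowest: -2).
At n2, MAX picks n2.2 (highest: -2).
At n2.2, MIN picks n2.2.2 (lowest: -2).
Terminal value -2.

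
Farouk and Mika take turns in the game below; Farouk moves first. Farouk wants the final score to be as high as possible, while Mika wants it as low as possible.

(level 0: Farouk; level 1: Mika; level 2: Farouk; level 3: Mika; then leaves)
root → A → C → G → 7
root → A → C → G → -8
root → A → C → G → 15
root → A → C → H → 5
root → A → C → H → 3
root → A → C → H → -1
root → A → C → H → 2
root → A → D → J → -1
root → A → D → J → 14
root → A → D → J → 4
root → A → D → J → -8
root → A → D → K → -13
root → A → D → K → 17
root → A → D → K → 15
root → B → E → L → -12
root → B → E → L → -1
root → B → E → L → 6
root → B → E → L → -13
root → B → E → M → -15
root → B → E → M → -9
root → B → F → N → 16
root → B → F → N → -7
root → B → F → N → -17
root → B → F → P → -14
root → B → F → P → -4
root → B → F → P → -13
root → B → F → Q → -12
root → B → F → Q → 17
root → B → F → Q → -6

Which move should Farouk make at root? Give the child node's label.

G (Mika): min(7, -8, 15) = -8
H (Mika): min(5, 3, -1, 2) = -1
C (Farouk): max(-8, -1) = -1
J (Mika): min(-1, 14, 4, -8) = -8
K (Mika): min(-13, 17, 15) = -13
D (Farouk): max(-8, -13) = -8
A (Mika): min(-1, -8) = -8
L (Mika): min(-12, -1, 6, -13) = -13
M (Mika): min(-15, -9) = -15
E (Farouk): max(-13, -15) = -13
N (Mika): min(16, -7, -17) = -17
P (Mika): min(-14, -4, -13) = -14
Q (Mika): min(-12, 17, -6) = -12
F (Farouk): max(-17, -14, -12) = -12
B (Mika): min(-13, -12) = -13
root (Farouk): max(-8, -13) = -8
Farouk at root wants the highest of {A=-8, B=-13}, so chooses A.

A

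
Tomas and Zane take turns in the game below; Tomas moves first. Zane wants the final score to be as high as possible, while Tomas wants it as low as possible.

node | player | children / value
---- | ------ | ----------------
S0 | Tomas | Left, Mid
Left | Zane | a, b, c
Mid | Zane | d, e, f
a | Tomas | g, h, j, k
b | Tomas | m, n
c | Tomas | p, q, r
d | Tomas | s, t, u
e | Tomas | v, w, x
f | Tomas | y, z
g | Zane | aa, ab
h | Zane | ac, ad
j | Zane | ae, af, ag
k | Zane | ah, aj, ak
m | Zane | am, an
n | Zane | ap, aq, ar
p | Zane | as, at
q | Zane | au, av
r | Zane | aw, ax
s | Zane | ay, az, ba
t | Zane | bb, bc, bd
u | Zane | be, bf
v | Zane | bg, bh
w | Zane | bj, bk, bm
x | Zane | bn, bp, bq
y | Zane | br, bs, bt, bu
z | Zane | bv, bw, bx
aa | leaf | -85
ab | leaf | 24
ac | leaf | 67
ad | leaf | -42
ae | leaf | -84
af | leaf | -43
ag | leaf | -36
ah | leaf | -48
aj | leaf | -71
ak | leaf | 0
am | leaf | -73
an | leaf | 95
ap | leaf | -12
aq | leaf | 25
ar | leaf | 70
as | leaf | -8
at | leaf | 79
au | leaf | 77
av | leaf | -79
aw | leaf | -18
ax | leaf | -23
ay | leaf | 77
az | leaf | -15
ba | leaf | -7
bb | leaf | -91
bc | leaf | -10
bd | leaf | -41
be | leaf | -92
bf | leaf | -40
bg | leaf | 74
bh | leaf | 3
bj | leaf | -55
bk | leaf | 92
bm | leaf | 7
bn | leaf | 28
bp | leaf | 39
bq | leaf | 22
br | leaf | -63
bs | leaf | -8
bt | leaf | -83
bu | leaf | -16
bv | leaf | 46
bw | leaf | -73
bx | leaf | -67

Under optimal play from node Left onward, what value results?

70

g (Zane): max(-85, 24) = 24
h (Zane): max(67, -42) = 67
j (Zane): max(-84, -43, -36) = -36
k (Zane): max(-48, -71, 0) = 0
a (Tomas): min(24, 67, -36, 0) = -36
m (Zane): max(-73, 95) = 95
n (Zane): max(-12, 25, 70) = 70
b (Tomas): min(95, 70) = 70
p (Zane): max(-8, 79) = 79
q (Zane): max(77, -79) = 77
r (Zane): max(-18, -23) = -18
c (Tomas): min(79, 77, -18) = -18
Left (Zane): max(-36, 70, -18) = 70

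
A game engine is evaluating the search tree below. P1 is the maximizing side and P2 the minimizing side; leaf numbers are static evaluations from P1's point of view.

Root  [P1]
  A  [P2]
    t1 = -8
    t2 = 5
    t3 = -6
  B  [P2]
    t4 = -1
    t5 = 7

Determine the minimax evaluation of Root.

A (P2): min(-8, 5, -6) = -8
B (P2): min(-1, 7) = -1
Root (P1): max(-8, -1) = -1

-1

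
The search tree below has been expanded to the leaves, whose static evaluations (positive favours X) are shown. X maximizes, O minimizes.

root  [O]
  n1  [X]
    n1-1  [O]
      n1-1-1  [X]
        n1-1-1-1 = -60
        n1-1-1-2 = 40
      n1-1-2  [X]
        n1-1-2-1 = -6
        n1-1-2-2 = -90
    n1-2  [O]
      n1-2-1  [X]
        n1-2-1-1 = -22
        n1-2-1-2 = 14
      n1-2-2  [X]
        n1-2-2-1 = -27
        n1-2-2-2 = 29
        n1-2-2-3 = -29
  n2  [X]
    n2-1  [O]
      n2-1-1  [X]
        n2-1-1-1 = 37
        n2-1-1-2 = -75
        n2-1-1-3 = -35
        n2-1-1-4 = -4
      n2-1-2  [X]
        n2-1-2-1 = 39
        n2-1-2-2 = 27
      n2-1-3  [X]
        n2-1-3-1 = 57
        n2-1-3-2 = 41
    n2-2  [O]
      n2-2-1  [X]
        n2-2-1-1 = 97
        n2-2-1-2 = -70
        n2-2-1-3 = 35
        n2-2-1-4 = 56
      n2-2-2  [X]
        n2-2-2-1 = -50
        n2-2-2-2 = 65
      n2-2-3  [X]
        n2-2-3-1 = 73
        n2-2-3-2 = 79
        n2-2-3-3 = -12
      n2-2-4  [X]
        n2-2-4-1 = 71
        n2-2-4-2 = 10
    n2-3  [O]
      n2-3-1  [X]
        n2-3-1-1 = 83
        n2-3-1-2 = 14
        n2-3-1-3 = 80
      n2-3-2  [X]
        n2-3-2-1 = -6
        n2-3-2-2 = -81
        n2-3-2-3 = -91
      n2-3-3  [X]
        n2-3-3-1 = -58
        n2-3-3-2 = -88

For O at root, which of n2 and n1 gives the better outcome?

n2-1-1 (X): max(37, -75, -35, -4) = 37
n2-1-2 (X): max(39, 27) = 39
n2-1-3 (X): max(57, 41) = 57
n2-1 (O): min(37, 39, 57) = 37
n2-2-1 (X): max(97, -70, 35, 56) = 97
n2-2-2 (X): max(-50, 65) = 65
n2-2-3 (X): max(73, 79, -12) = 79
n2-2-4 (X): max(71, 10) = 71
n2-2 (O): min(97, 65, 79, 71) = 65
n2-3-1 (X): max(83, 14, 80) = 83
n2-3-2 (X): max(-6, -81, -91) = -6
n2-3-3 (X): max(-58, -88) = -58
n2-3 (O): min(83, -6, -58) = -58
n2 (X): max(37, 65, -58) = 65
n1-1-1 (X): max(-60, 40) = 40
n1-1-2 (X): max(-6, -90) = -6
n1-1 (O): min(40, -6) = -6
n1-2-1 (X): max(-22, 14) = 14
n1-2-2 (X): max(-27, 29, -29) = 29
n1-2 (O): min(14, 29) = 14
n1 (X): max(-6, 14) = 14
O prefers the lower value; n2=65, n1=14. n1 is better since 14 < 65.

n1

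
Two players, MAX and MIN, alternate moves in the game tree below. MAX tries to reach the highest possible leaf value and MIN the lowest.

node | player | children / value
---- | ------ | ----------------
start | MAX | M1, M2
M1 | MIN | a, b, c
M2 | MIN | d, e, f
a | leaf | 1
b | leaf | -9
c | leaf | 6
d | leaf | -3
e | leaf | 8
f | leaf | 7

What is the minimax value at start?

M1 (MIN): min(1, -9, 6) = -9
M2 (MIN): min(-3, 8, 7) = -3
start (MAX): max(-9, -3) = -3

-3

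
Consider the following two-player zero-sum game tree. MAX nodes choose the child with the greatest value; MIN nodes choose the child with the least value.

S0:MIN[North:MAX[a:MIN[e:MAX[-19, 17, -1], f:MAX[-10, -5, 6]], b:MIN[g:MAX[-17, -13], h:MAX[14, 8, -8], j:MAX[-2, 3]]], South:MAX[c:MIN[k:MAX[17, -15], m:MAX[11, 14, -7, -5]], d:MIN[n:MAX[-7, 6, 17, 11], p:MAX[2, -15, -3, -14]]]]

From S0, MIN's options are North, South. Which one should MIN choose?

e (MAX): max(-19, 17, -1) = 17
f (MAX): max(-10, -5, 6) = 6
a (MIN): min(17, 6) = 6
g (MAX): max(-17, -13) = -13
h (MAX): max(14, 8, -8) = 14
j (MAX): max(-2, 3) = 3
b (MIN): min(-13, 14, 3) = -13
North (MAX): max(6, -13) = 6
k (MAX): max(17, -15) = 17
m (MAX): max(11, 14, -7, -5) = 14
c (MIN): min(17, 14) = 14
n (MAX): max(-7, 6, 17, 11) = 17
p (MAX): max(2, -15, -3, -14) = 2
d (MIN): min(17, 2) = 2
South (MAX): max(14, 2) = 14
S0 (MIN): min(6, 14) = 6
MIN at S0 wants the lowest of {North=6, South=14}, so chooses North.

North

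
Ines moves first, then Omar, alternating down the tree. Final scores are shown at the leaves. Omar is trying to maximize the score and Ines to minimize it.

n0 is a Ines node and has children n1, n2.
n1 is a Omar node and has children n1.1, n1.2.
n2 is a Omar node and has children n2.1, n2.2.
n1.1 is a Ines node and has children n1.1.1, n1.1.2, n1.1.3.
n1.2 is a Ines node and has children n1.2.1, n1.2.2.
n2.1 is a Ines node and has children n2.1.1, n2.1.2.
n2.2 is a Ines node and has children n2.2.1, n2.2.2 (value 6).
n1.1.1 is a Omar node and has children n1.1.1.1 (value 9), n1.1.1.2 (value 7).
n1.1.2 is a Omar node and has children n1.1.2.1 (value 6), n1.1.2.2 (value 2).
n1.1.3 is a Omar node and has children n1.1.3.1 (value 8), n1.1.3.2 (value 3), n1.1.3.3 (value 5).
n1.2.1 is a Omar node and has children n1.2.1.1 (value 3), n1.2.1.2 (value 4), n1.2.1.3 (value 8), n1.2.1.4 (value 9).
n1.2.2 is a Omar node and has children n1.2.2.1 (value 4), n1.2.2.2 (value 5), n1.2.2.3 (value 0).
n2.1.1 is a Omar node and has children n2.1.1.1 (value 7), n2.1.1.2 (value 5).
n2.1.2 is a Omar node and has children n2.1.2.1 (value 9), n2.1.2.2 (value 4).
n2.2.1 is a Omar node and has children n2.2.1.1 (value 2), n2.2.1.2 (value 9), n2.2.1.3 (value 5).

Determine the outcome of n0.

6

n1.1.1 (Omar): max(9, 7) = 9
n1.1.2 (Omar): max(6, 2) = 6
n1.1.3 (Omar): max(8, 3, 5) = 8
n1.1 (Ines): min(9, 6, 8) = 6
n1.2.1 (Omar): max(3, 4, 8, 9) = 9
n1.2.2 (Omar): max(4, 5, 0) = 5
n1.2 (Ines): min(9, 5) = 5
n1 (Omar): max(6, 5) = 6
n2.1.1 (Omar): max(7, 5) = 7
n2.1.2 (Omar): max(9, 4) = 9
n2.1 (Ines): min(7, 9) = 7
n2.2.1 (Omar): max(2, 9, 5) = 9
n2.2 (Ines): min(9, 6) = 6
n2 (Omar): max(7, 6) = 7
n0 (Ines): min(6, 7) = 6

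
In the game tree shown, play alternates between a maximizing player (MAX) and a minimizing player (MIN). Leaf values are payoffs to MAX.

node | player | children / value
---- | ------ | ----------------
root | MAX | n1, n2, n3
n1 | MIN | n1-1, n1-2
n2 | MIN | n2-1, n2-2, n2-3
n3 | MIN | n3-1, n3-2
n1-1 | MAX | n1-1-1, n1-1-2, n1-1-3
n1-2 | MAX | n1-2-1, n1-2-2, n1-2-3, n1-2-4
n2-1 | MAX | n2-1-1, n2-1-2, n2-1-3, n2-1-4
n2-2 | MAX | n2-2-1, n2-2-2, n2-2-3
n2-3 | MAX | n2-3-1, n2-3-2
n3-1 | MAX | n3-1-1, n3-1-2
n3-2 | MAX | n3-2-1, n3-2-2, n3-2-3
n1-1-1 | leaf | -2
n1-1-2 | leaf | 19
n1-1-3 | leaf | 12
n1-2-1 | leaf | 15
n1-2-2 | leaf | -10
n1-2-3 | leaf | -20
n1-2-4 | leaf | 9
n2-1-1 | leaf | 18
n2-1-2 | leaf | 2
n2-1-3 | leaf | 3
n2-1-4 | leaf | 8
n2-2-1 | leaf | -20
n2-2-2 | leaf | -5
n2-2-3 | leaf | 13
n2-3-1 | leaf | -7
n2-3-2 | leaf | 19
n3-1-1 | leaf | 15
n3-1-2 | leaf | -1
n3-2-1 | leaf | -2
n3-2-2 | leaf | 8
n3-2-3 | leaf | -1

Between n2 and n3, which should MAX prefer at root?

n2-1 (MAX): max(18, 2, 3, 8) = 18
n2-2 (MAX): max(-20, -5, 13) = 13
n2-3 (MAX): max(-7, 19) = 19
n2 (MIN): min(18, 13, 19) = 13
n3-1 (MAX): max(15, -1) = 15
n3-2 (MAX): max(-2, 8, -1) = 8
n3 (MIN): min(15, 8) = 8
MAX prefers the higher value; n2=13, n3=8. n2 is better since 13 > 8.

n2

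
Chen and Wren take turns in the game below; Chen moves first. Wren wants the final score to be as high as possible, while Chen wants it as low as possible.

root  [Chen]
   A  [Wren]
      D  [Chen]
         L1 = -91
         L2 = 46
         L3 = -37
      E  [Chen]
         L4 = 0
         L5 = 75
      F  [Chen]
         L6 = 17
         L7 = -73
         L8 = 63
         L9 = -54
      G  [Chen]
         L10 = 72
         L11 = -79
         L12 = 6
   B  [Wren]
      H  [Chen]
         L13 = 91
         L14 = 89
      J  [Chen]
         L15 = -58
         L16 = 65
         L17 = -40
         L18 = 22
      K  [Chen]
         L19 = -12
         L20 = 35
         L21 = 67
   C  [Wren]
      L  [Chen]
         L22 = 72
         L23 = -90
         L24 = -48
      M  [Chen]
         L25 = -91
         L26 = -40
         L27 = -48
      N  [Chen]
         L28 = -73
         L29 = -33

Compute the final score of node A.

D (Chen): min(-91, 46, -37) = -91
E (Chen): min(0, 75) = 0
F (Chen): min(17, -73, 63, -54) = -73
G (Chen): min(72, -79, 6) = -79
A (Wren): max(-91, 0, -73, -79) = 0

0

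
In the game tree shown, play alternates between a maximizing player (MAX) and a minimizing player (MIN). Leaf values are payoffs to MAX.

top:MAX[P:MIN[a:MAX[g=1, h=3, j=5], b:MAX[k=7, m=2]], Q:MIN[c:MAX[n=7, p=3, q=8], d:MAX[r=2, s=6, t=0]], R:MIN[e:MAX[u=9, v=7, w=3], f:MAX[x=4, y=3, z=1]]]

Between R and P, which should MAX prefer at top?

e (MAX): max(9, 7, 3) = 9
f (MAX): max(4, 3, 1) = 4
R (MIN): min(9, 4) = 4
a (MAX): max(1, 3, 5) = 5
b (MAX): max(7, 2) = 7
P (MIN): min(5, 7) = 5
MAX prefers the higher value; R=4, P=5. P is better since 5 > 4.

P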